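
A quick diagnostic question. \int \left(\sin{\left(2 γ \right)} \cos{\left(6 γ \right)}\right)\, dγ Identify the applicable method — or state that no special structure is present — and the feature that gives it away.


Technique: a trigonometric identity — \sin{\left(2 γ \right)} \cos{\left(6 γ \right)} is a beat pattern — rewrite the product as a sum of single-frequency waves before integrating.


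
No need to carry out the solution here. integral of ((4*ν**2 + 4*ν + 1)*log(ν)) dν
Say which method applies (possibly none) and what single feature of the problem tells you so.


Best approach: integration by parts — the presence of log(ν) against a polynomial factor is the standard differentiate-the-log setup.


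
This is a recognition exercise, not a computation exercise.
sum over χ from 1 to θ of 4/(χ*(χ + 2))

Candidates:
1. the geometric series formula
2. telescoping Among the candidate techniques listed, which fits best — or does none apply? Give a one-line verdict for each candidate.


Method: telescoping — integer-spaced poles in 4/(χ*(χ + 2)) are the telescoping signature in disguise.
- the geometric series formula — the ratio of consecutive terms depends on the index.
- telescoping — applies; the problem has the shape this method handles.


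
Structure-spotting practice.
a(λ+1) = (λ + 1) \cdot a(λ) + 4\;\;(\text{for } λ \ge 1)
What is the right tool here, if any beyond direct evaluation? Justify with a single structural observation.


Method: a summation factor — the coefficient λ + 1 drifts with the index, so no fixed root exists; normalizing by the cumulative product telescopes it.


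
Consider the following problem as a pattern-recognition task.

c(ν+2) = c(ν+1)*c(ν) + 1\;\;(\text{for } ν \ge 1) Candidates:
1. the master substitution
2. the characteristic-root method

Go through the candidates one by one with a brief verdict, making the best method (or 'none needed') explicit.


Technique: no special technique — the update rule curves (it is not linear in the unknown sequence), so no superposition-based closed form attaches — iterate or study it directly.
- the master substitution: there is no divide-the-index recursive argument.
- the characteristic-root method: the recursion is nonlinear in the sequence values, so no linear-modes ansatz applies.


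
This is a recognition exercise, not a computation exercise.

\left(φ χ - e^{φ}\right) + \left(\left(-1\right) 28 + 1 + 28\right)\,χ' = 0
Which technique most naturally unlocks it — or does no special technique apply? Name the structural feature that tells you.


Verdict: a linear integrating factor — linear in the unknown with genuine forcing: multiply through by the exponential of the integrated coefficient and the left side closes into one derivative.


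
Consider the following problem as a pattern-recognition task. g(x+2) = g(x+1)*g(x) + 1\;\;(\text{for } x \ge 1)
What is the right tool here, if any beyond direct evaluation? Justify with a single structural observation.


Diagnosis: no special technique — the map from one term to the next is curved, not linear, so linear closed-form machinery does not attach.


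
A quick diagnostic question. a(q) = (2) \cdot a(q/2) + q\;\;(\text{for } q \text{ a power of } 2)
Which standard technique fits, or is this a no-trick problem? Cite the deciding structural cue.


Verdict: the master substitution — the argument contracts 2-fold per step: reindex q exponentially and solve the linear recurrence in the new index.


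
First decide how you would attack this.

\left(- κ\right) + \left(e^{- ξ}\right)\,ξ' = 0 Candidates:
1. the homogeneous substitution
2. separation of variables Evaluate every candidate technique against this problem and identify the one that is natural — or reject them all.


Method: separation of variables — separating collects all ξ-dependence with the derivative and leaves all κ-dependence opposite: variables separate.
- the homogeneous substitution — the slope is not a function of the ratio of the variables alone.
- separation of variables: yes — fits the structure here.


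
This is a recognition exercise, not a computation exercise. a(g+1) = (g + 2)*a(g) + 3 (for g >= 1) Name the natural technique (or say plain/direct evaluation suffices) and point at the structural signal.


Diagnosis: a summation factor — with the index-dependent coefficient g + 2, dividing by the cumulative product turns the left side into a pure difference.


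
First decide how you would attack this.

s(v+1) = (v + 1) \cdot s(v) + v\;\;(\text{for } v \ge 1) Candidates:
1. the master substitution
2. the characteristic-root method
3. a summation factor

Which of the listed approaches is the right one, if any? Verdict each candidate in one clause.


Technique: a summation factor — first-order, linear, moving coefficient v + 1: the discrete analogue of an integrating factor handles it.
- the master substitution: there is no divide-the-index recursive argument.
- the characteristic-root method — the coefficients change with the index, which the root method cannot absorb.
- a summation factor — applies; the problem has the shape this method handles.


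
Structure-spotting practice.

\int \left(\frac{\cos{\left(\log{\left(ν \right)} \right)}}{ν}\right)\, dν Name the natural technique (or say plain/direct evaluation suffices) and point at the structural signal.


Diagnosis: u-substitution — collected, the integrand has one factor that is, up to a constant, the derivative of an inner expression the rest depends on — substitute for that inner expression.


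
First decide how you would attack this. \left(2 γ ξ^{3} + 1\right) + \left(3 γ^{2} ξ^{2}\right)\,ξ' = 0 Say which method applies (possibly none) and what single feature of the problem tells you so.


Verdict: the exact-equation method — take the mixed partials of 2 γ ξ^{3} + 1 and 3 γ^{2} ξ^{2}: they are equal, which certifies an exact differential.


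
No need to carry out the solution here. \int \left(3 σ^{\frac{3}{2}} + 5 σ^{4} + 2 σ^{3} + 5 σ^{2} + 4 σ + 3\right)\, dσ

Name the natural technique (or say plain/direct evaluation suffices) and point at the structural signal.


Diagnosis: no special technique — the integrand is a sum of constant multiples of powers of σ — integrate term by term.


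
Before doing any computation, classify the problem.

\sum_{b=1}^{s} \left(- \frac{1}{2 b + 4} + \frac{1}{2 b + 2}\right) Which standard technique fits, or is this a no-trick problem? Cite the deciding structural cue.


Diagnosis: telescoping — a difference of consecutive values of one function (\frac{1}{2 b + 2} at one index and the next) — telescoping by construction.


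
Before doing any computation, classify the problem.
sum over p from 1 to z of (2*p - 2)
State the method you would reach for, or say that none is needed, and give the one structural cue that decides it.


Diagnosis: no special technique — this is bookkeeping, not technique: standard formulas for sums of constant-multiple powers of p apply termwise.


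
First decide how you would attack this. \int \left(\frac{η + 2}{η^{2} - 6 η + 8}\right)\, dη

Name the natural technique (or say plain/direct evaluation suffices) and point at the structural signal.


Technique: partial fractions — the denominator η^{2} - 6 η + 8 factors, so the quotient decomposes into elementary partial fractions term by term.


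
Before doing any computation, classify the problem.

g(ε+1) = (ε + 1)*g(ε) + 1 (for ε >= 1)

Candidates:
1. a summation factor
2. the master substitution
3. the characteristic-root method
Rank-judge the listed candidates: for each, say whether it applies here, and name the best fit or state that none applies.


Method: a summation factor — normalize by the running product of ε + 1: the left side becomes a difference, and differences sum.
- a summation factor — yes, a natural case for it.
- the master substitution — there is no divide-the-index recursive argument.
- the characteristic-root method — the coefficients vary with the index, breaking the constant-coefficient structure the method needs.


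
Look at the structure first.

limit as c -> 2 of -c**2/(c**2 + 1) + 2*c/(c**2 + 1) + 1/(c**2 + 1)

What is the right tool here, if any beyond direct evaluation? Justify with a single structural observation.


Technique: no special technique — nothing blocks direct substitution at 2: plug in and finish.


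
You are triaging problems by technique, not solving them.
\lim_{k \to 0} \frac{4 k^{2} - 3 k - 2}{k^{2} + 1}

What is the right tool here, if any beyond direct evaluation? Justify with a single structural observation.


Best approach: no special technique — no vanishing denominator and no indeterminate clash at the point — evaluation is immediate.


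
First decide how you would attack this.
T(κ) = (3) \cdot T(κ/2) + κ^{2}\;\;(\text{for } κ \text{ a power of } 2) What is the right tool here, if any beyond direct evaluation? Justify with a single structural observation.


Method: the master substitution — the argument shrinks by the factor 2, so measure the index on a logarithmic scale and the recursion becomes a shift.


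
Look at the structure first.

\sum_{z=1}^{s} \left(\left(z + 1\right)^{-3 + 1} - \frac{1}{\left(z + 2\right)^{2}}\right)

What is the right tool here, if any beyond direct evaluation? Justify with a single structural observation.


Method: telescoping — write out three consecutive terms and watch the interior cancel: the advanced copy one term subtracts reappears as the very next term's leading piece, pair after pair.


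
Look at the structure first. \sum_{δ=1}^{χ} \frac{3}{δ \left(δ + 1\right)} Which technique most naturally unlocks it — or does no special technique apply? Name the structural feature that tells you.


Technique: telescoping — \frac{3}{δ \left(δ + 1\right)} is a collapsed telescope: expand it into simple fractions to see the cancellation.


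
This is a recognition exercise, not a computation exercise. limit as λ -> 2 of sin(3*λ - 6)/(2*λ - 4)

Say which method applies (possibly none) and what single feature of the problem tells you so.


Technique: l'Hôpital's rule (0/0) — both numerator and denominator vanish at 2: the genuine 0/0 indeterminate that l'Hôpital exists for. Expanding numerator and denominator to first order gives the same value — the rule automates exactly that.


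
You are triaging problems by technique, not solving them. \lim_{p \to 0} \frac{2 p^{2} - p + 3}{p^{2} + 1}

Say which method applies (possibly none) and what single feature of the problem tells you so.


Technique: no special technique — no zero denominators, no indeterminate clash at 0 — substitute and read off the value.


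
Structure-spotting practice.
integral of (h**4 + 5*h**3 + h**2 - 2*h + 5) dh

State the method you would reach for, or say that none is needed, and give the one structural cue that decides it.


Technique: no special technique — nothing composite, nothing rational, nothing trigonometric — each constant-multiple power of h integrates by the power rule alone.


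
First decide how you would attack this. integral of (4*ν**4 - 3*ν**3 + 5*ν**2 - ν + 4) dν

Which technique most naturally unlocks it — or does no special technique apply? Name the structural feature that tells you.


Verdict: no special technique — every term is a constant multiple of a power of ν; term-wise power-rule integration needs no preliminary transformation.


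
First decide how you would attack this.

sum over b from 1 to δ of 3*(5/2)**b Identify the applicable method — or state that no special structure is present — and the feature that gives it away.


Method: the geometric series formula — each summand is the previous one scaled by 5/2; that constant multiplier is itself the geometric structure.


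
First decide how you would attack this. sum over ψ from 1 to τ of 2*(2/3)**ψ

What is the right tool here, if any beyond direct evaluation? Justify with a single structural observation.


Best approach: the geometric series formula — each summand is the previous one scaled by 2/3; that constant multiplier is itself the geometric structure.


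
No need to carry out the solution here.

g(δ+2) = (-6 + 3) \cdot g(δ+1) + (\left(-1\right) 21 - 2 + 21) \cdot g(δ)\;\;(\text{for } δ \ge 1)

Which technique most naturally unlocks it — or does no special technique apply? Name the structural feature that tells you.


Method: the characteristic-root method — because shifting δ leaves the equation's coefficients unchanged, exponential trials reduce it to algebra.


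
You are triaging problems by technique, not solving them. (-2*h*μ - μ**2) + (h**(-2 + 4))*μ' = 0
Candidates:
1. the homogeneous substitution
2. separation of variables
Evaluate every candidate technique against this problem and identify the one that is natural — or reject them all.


Technique: the homogeneous substitution — the slope's numerator and denominator have matching total degree, so it depends only on μ/h and the ratio substitution collapses it. A Bernoulli substitution is a fair alternative on this equation directly; the homogeneous reading takes it as given.
- the homogeneous substitution: applies; the problem has the shape this method handles.
- separation of variables: no algebra isolates the independent variable on one side and the unknown on the other.


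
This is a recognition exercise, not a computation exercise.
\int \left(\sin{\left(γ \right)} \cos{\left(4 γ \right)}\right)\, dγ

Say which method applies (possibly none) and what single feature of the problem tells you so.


Method: a trigonometric identity — \sin{\left(γ \right)} \cos{\left(4 γ \right)} mixes two frequencies; the product-to-sum identity splits it into single-frequency sinusoids.


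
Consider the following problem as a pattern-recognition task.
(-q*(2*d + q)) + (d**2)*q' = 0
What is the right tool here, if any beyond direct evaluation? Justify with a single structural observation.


Best approach: the homogeneous substitution — the slope's numerator and denominator share total degree; set v = q/d and the equation drops to separable form. This doubles as a Bernoulli equation in the unknown as written; the homogeneous route needs no setup at all.


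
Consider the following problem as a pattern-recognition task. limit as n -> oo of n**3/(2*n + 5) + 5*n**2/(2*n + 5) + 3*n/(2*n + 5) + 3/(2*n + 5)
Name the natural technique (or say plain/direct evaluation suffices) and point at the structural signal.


Method: dominant-term comparison — as n grows, only the highest-degree terms matter — compare leading terms and read the limit off. As a single quotient, the ∞/∞ shape would yield to repeated differentiation as well — the growth comparison gets there in one look.


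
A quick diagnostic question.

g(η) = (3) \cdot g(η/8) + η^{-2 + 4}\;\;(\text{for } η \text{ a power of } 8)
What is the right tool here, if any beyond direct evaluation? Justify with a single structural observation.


Technique: the master substitution — the argument shrinks by the factor 8, so measure the index on a logarithmic scale and the recursion becomes a shift.


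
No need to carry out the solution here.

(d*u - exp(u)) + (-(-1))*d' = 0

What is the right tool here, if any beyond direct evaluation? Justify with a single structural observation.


Method: a linear integrating factor — the equation is linear in d with coefficient u; multiplying by the integrating factor exp(∫u) makes the left side a perfect derivative.


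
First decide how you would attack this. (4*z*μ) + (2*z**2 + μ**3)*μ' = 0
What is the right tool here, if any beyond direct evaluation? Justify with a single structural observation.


Best approach: the exact-equation method — the compatibility test passes: the μ-derivative of 4*z*μ matches the z-derivative of 2*z**2 + μ**3, so integrate a potential.


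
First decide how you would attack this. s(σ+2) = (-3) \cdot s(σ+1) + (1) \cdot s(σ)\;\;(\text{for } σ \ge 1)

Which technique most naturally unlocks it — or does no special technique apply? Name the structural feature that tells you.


Diagnosis: the characteristic-root method — shift-invariance with fixed coefficients calls for exponential trials; the characteristic polynomial finds every r^σ.


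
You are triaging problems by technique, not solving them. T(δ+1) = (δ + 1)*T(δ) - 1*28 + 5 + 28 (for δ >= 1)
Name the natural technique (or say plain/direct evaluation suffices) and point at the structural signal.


Technique: a summation factor — because the multiplier δ + 1 is index-dependent, divide through by its running product and sum the resulting differences.


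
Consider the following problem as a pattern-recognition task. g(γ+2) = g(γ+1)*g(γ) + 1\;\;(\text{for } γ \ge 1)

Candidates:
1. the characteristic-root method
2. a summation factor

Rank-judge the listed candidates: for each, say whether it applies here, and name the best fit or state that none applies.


Best approach: no special technique — the sequence value feeds back through itself nonlinearly — linear superposition fails, and every superposition-based closed form fails with it.
- the characteristic-root method — the recursion is nonlinear in the sequence values, so no linear-modes ansatz applies.
- a summation factor: no summation factor applies — the rule is not linear in the sequence values.


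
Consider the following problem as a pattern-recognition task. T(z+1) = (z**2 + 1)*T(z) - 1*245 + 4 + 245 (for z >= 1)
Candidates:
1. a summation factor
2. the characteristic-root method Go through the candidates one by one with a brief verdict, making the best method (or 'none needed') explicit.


Diagnosis: a summation factor — with the index-dependent coefficient z**2 + 1, dividing by the cumulative product turns the left side into a pure difference.
- a summation factor: yes, a natural case for it.
- the characteristic-root method — the coefficients vary with the index, breaking the constant-coefficient structure the method needs.


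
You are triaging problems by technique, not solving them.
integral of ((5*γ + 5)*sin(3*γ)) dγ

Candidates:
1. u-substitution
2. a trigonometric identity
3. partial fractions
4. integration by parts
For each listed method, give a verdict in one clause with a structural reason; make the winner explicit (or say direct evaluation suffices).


Method: integration by parts — differentiate 5*γ + 5, integrate sin(3*γ): each pass lowers the polynomial degree, so parts terminates.
- u-substitution — no subexpression of the integrand pairs with its own derivative as a factor — individual terms may offer their own substitutions, but any change of variable covering the whole integral would have to be constructed from outside the expression.
- a trigonometric identity — there is no trigonometric structure whose rewriting would simplify the integrand.
- partial fractions — there is no rational-function structure to decompose.
- integration by parts — yes — fits the structure here.


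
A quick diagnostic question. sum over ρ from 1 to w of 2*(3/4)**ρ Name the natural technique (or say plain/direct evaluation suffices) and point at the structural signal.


Method: the geometric series formula — each summand is the previous one scaled by 3/4; that constant multiplier is itself the geometric structure.


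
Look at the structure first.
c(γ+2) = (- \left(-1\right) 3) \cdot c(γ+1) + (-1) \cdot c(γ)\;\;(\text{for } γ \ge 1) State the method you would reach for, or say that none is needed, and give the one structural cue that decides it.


Technique: the characteristic-root method — no index-dependence in the weights and nothing inhomogeneous: classic characteristic-equation setup.


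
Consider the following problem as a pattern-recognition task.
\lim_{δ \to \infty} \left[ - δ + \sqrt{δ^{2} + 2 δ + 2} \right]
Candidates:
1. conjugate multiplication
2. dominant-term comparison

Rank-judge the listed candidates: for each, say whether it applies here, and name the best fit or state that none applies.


Best approach: conjugate multiplication — this difference gives up after one conjugate multiplication — the radical structure cancels against its conjugate.
- conjugate multiplication — yes — fits the structure here.
- dominant-term comparison: this is not a rational comparison of growth rates at infinity.


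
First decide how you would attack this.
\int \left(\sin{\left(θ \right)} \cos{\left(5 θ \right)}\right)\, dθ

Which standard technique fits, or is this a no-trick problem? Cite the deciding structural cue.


Technique: a trigonometric identity — distinct frequencies under one product (\sin{\left(θ \right)} \cos{\left(5 θ \right)}): the product-to-sum identity is the systematic route to an integrable form.


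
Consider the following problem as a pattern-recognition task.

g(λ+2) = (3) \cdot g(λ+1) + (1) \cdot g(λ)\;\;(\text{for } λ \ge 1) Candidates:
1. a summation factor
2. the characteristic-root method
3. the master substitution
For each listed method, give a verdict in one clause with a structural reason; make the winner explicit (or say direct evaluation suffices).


Diagnosis: the characteristic-root method — every coefficient is a fixed number and the forcing is zero — substitute r^λ and read off the root equation.
- a summation factor — the recurrence reaches back more than one step, outside the first-order family a summation factor normalizes.
- the characteristic-root method — yes — fits the structure here.
- the master substitution: with no divided-index recursive call, reindexing by powers of a base buys nothing.


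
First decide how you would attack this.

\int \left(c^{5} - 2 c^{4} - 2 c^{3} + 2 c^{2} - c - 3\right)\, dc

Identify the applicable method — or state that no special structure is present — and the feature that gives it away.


Best approach: no special technique — a term-by-term power-rule job in c; no substitution or rearrangement earns its keep here.


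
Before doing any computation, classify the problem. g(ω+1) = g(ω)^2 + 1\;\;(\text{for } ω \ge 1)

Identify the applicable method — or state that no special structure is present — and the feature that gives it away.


Best approach: no special technique — the recurrence is nonlinear in the sequence values; study it directly, no linear machinery applies.


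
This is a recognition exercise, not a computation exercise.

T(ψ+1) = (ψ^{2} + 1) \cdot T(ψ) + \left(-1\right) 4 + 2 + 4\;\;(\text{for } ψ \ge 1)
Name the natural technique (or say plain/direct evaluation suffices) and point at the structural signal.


Best approach: a summation factor — because the multiplier ψ^{2} + 1 is index-dependent, divide through by its running product and sum the resulting differences.


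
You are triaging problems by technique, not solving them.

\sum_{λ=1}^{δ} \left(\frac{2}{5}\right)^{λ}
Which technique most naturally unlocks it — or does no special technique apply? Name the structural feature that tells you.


Best approach: the geometric series formula — consecutive terms stand in a fixed index-free ratio — the geometric sum formula closes it.


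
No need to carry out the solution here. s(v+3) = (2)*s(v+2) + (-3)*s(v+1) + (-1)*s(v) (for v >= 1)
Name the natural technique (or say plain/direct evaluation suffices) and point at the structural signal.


Verdict: the characteristic-root method — constant coefficients and linearity mean the ansatz r^v reduces it to solving the characteristic polynomial.


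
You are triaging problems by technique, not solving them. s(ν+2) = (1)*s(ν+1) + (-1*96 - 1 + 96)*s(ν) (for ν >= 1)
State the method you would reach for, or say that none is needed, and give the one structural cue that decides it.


Verdict: the characteristic-root method — every coefficient is a fixed number and the forcing is zero — substitute r^ν and read off the root equation.


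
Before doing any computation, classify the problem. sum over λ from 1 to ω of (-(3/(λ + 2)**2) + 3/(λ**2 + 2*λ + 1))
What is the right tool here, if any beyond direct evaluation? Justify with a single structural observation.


Verdict: telescoping — consecutive terms evaluate one function at adjacent indices (3/(λ**2 + 2*λ + 1) is its current value): one term's tail is the next term's head, so the chain collapses.


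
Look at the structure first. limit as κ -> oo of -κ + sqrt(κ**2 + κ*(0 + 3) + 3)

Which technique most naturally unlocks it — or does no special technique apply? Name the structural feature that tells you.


Method: conjugate multiplication — neither sqrt(κ**2 + κ*(0 + 3) + 3) nor κ converges alone, so rewrite their difference as a conjugate-rationalized quotient first.


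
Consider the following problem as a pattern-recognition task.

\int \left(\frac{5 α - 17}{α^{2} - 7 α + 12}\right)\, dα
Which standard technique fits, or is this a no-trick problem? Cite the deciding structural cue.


Diagnosis: partial fractions — a proper rational integrand whose denominator splits into simpler factors — decompose into partial fractions first.


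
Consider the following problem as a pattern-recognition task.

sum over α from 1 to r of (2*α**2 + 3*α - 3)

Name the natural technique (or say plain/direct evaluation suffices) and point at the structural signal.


Technique: no special technique — constant-multiple powers of α with no cancellation partners and no common ratio — use the standard power-sum formulas.


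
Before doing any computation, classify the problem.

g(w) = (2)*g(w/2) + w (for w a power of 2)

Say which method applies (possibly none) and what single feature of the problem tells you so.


Method: the master substitution — the argument contracts 2-fold per step: reindex w exponentially and solve the linear recurrence in the new index.


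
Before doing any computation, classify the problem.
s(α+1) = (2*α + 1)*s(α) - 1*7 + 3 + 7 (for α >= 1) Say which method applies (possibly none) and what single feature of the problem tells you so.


Method: a summation factor — one step of memory with a weight 2*α + 1 that changes as the index grows — the summation-factor construction is built for this.


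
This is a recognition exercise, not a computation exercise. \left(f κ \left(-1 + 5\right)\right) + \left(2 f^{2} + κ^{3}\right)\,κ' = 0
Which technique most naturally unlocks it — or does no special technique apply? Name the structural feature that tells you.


Best approach: the exact-equation method — because the two cross partials coincide, the form is conservative as written — recover its potential in (f, κ).


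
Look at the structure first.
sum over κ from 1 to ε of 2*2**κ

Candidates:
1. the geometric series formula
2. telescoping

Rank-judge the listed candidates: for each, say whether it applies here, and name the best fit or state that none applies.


Technique: the geometric series formula — each term is 2 times the previous one, so the geometric-series formula applies directly.
- the geometric series formula — applicable, and directly so.
- telescoping — computed from the summand as displayed, the partial sums build up without the pairwise collapse telescoping exploits.


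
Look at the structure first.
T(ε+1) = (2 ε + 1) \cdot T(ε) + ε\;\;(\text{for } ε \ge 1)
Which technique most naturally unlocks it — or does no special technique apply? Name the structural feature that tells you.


Best approach: a summation factor — because the multiplier 2 ε + 1 is index-dependent, divide through by its running product and sum the resulting differences.


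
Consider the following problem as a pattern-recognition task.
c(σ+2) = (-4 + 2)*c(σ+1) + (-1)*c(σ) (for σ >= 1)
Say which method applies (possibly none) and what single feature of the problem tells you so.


Diagnosis: the characteristic-root method — this is the constant-coefficient homogeneous case — the whole solution in σ reduces to a polynomial's roots.


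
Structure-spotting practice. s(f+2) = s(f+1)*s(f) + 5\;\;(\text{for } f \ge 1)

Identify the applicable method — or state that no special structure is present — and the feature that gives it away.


Method: no special technique — the unknown sequence enters the update nonlinearly, so no linear method fits the recurrence as written — direct iteration remains.


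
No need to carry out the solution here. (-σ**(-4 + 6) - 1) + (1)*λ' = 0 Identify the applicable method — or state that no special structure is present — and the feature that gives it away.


Technique: no special technique — the slope is a function of σ alone, so integrate both sides directly.


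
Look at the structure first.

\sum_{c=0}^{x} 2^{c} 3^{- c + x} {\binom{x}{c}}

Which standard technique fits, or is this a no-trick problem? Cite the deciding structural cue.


Technique: the binomial theorem — the binomial coefficients weight matched powers of 2 and 3, which is exactly the expansion of a binomial power.


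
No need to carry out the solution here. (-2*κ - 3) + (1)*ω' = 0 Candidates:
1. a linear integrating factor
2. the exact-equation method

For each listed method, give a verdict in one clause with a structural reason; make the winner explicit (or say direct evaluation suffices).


Best approach: no special technique — the slope is a pure function of κ; integrate both sides and be done.
- a linear integrating factor — with the unknown absent the integrating factor is a formality; direct integration is the working structure.
- the exact-equation method: with the unknown absent from both coefficients, the cross-partial test holds emptily — nothing for the exact method to work on.


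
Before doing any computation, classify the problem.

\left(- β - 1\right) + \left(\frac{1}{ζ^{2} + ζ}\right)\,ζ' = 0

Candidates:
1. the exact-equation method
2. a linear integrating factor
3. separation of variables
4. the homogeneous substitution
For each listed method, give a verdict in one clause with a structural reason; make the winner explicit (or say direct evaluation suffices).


Technique: separation of variables — separating collects all ζ-dependence with the derivative and leaves all β-dependence opposite: variables separate. Rearranged, this also fits the Bernoulli template directly; separation reads the product structure as given.
- the exact-equation method — any potential here is of the trivial single-variable kind; the exact method earns its name only with genuine cross terms.
- a linear integrating factor — a nonlinear term in the unknown puts this outside the integrating-factor template.
- separation of variables — yes — fits the structure here.
- the homogeneous substitution — the ratio of the variables does not determine the slope.


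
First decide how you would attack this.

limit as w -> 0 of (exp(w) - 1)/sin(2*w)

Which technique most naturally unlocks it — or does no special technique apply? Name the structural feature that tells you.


Diagnosis: l'Hôpital's rule (0/0) — both numerator and denominator vanish at 0: the genuine 0/0 indeterminate that l'Hôpital exists for. Known elementary limits would finish this too — the rule just bypasses the case analysis.


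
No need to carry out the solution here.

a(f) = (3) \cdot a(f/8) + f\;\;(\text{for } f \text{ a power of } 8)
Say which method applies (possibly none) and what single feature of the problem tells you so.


Best approach: the master substitution — treat m = log base 8 of f as the new clock: one recursion step advances m by one while f scales by 8.


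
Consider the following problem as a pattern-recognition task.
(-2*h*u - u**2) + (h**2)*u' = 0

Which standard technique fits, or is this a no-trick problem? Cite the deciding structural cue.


Best approach: the homogeneous substitution — the slope is degree-zero homogeneous: the ratio substitution v = u/h collapses it. This doubles as a Bernoulli equation in the unknown as written; the homogeneous route needs no setup at all.


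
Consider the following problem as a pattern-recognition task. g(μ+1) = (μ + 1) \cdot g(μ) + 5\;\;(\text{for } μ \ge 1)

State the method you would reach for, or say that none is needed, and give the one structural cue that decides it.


Diagnosis: a summation factor — the coefficient μ + 1 drifts with the index, so no fixed root exists; normalizing by the cumulative product telescopes it.


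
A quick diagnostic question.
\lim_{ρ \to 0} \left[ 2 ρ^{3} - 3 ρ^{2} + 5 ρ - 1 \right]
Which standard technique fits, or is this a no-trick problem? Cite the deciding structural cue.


Method: no special technique — the expression is continuous at 0 — substitute and evaluate; no indeterminate form appears.


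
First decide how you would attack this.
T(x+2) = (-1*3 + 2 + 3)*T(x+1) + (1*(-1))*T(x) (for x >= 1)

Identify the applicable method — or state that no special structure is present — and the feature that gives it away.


Verdict: the characteristic-root method — the recurrence treats every index alike (constant coefficients, no forcing) — precisely the regime where r^x trials close it.


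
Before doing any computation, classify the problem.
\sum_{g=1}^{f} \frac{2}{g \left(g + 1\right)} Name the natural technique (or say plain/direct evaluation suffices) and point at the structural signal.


Method: telescoping — \frac{2}{g \left(g + 1\right)} hides a difference of shifted reciprocals — decompose it and the middle of the sum vanishes.


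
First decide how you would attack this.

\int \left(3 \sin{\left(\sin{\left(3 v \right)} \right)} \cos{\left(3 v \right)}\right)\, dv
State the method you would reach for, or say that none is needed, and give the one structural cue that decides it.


Diagnosis: u-substitution — structure check: outer function, inner expression \sin{\left(3 v \right)}, inner derivative as a factor — the classic u = \sin{\left(3 v \right)} pattern.


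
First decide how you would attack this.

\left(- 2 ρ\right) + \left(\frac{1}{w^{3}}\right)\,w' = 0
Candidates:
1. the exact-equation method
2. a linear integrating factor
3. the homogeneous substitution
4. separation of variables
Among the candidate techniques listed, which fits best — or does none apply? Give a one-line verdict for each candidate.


Verdict: separation of variables — solved for the derivative, the right side splits multiplicatively into a function of each variable alone — divide and integrate each side.
- the exact-equation method — with no real cross-dependence between the variables, the exact-equation machinery is a detour rather than the natural reading.
- a linear integrating factor — the unknown enters nonlinearly (through a power, a denominator, or a transcendental function), which the linear integrating-factor recipe cannot absorb as-is — any repair would come from a preliminary substitution, not the factor.
- the homogeneous substitution — the ratio substitution does not collapse this equation.
- separation of variables: yes — fits the structure here.


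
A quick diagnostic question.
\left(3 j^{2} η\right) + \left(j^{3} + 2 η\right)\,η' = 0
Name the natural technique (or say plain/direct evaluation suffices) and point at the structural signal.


Technique: the exact-equation method — the mixed-partials test passes for 3 j^{2} η and j^{3} + 2 η, so a potential function exists as presented.


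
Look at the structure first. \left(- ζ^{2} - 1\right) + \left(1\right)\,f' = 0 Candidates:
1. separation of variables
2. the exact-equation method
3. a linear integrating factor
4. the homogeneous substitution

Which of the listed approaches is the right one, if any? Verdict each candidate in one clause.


Diagnosis: no special technique — solved for the derivative, f never appears on the right — this is a direct integration in ζ, not a differential-equations problem at heart.
- separation of variables: any separation here is vacuous (nothing depends on the unknown); direct integration is the honest label.
- the exact-equation method — no dependence on the unknown anywhere: exactness is a label without content here.
- a linear integrating factor — with the unknown absent the integrating factor is a formality; direct integration is the working structure.
- the homogeneous substitution: the slope is not a function of the ratio of the variables alone.


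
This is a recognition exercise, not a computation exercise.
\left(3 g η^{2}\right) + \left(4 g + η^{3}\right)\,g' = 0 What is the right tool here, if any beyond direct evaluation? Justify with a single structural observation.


Best approach: the exact-equation method — the compatibility test passes: the g-derivative of 3 g η^{2} matches the η-derivative of 4 g + η^{3}, so integrate a potential.


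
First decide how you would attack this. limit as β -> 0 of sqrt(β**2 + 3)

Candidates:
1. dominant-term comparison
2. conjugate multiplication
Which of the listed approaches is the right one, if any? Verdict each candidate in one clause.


Best approach: no special technique — the function is continuous at 0; evaluation is itself the limit, no machinery required.
- dominant-term comparison — no ranking of term growth rates resolves the limit here.
- conjugate multiplication: there is no infinity-minus-infinity radical difference to rationalize.


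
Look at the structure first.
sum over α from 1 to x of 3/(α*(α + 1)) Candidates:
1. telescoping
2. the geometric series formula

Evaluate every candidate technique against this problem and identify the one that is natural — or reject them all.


Diagnosis: telescoping — one partial-fraction pass turns 3/(α*(α + 1)) into a shifted difference, and shifted differences telescope.
- telescoping: a fit — the right tool for this form.
- the geometric series formula: the term-to-term ratio drifts with the index — the one thing the geometric formula cannot absorb.


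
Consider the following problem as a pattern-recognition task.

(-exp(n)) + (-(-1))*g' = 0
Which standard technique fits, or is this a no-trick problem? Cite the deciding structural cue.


Verdict: no special technique — solved for the derivative, no g appears — this is antidifferentiation in n wearing ODE clothing.


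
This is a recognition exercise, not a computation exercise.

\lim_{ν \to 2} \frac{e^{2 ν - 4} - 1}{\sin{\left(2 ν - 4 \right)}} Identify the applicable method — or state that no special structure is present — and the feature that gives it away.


Verdict: l'Hôpital's rule (0/0) — both numerator and denominator vanish at 2: the genuine 0/0 indeterminate that l'Hôpital exists for. A local series expansion at the point resolves it as well; the rule is the packaged version of that step.


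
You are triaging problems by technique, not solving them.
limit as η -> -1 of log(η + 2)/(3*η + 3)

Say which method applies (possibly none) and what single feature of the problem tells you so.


Best approach: l'Hôpital's rule (0/0) — the 0/0 form at -1 is the signature situation for l'Hôpital's rule. A first-order expansion at the point is an equally standard path; the rule packages it.


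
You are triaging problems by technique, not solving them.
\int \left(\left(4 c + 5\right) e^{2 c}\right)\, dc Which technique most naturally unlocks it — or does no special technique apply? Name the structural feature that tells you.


Verdict: integration by parts — a polynomial 4 c + 5 against the kernel e^{2 c} is the signature bounded-ladder case for integration by parts.


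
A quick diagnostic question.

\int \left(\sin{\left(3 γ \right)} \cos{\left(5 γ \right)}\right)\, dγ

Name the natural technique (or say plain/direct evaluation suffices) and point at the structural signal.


Method: a trigonometric identity — two different frequencies multiply in \sin{\left(3 γ \right)} \cos{\left(5 γ \right)}; the product-to-sum formula separates them.
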